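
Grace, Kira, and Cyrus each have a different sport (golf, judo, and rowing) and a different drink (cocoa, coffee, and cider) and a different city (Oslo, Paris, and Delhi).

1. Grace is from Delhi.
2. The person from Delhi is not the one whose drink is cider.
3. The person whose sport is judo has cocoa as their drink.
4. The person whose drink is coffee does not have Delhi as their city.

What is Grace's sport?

judo

With clues 1–4, golf and rowing are impossible for Grace's sport.
That leaves judo.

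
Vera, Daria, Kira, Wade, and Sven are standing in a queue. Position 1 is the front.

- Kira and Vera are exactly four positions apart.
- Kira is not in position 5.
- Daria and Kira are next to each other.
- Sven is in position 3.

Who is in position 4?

With clue 1, Kira and Vera are ruled out for position 4.
With clues 1–3, Daria is ruled out for position 4.
With clues 1–4, Sven is ruled out for position 4.
So position 4 is Wade.

Wade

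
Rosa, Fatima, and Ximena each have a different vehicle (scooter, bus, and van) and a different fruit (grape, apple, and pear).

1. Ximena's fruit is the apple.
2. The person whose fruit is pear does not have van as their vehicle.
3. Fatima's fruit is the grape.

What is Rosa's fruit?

pear

Clue 1 rules out apple for Rosa's fruit.
With clues 1–3, grape is impossible for Rosa's fruit.
That leaves pear.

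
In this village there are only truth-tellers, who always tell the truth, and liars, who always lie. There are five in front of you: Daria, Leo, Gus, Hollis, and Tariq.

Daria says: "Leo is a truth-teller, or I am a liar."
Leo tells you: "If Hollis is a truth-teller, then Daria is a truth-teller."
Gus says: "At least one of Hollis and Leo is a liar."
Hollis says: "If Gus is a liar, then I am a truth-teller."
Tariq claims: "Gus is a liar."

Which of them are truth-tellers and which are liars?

Consider Daria. Suppose Daria is a liar.
Then Daria's own statement would have to be false, but it can't be — contradiction.
So Daria is a truth-teller.
With that fixed, Leo's statement is true, so Leo is a truth-teller.
Consider Gus. Suppose Gus is a truth-teller.
Then no assignment of the remaining roles makes every statement match its speaker's type — contradiction.
So Gus is a liar.
With that fixed, Tariq's statement is true, so Tariq is a truth-teller.
Consider Hollis. Suppose Hollis is a liar.
Then Gus's statement comes out true, contradicting Gus being a liar.
So Hollis is a truth-teller.

Daria: truth-teller, Leo: truth-teller, Gus: liar, Hollis: truth-teller, Tariq: truth-teller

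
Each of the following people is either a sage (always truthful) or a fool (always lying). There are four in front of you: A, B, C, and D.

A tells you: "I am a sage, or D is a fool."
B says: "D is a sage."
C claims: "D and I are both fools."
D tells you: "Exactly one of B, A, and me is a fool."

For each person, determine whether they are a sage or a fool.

A: fool, B: sage, C: fool, D: sage

Consider A. Suppose A is a sage.
Then no assignment of the remaining roles makes every statement match its speaker's type — contradiction.
So A is a fool.
Consider B. Suppose B is a fool.
Then no assignment of the remaining roles makes every statement match its speaker's type — contradiction.
So B is a sage.
Consider C. Suppose C is a sage.
Then C's own statement would have to be true, but it can't be — contradiction.
So C is a fool.
Consider D. Suppose D is a fool.
Then A's statement comes out true, contradicting A being a fool.
So D is a sage.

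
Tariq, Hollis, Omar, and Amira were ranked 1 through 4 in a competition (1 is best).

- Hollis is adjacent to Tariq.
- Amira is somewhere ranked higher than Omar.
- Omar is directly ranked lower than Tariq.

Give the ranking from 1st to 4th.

From clues 1–2: Omar is in {2,4}.
From clues 1–3: Amira → rank 1, Hollis → rank 2, Tariq → rank 3, Omar → rank 4.

Amira, Hollis, Tariq, Omar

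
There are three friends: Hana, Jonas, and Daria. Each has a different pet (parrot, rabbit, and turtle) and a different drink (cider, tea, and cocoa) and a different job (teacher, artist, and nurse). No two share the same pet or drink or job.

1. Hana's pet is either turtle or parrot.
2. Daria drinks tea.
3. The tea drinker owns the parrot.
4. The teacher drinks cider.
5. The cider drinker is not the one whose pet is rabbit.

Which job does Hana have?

teacher

With clues 1–5, artist and nurse are impossible for Hana's job.
That leaves teacher.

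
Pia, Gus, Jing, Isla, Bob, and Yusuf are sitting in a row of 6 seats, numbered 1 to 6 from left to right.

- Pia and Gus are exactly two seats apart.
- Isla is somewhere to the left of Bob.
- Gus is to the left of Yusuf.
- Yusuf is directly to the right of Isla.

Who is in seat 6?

Bob

With clues 1–2, Isla is ruled out for seat 6.
With clues 1–3, Gus is ruled out for seat 6.
With clues 1–4, Jing, Pia, and Yusuf are ruled out for seat 6.
So seat 6 is Bob.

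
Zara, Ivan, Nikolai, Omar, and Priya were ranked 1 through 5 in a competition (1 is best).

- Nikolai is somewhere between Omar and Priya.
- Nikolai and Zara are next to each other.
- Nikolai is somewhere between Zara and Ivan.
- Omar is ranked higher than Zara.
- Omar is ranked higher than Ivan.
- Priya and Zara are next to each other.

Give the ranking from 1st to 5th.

From clue 1: Nikolai is in {2,3,4}.
From clues 1–2: Zara is in {2,3,4}.
From clues 1–3: Nikolai → rank 3.
From clues 1–4: Zara is in {2,4}.
From clues 1–5: Omar → rank 1.
From clues 1–6: Ivan → rank 2, Zara → rank 4, Priya → rank 5.

Omar, Ivan, Nikolai, Zara, Priya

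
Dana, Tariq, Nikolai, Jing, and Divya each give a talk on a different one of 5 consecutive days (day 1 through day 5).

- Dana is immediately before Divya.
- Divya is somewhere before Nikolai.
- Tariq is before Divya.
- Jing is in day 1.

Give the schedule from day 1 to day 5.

Jing, Tariq, Dana, Divya, Nikolai

From clue 1: Dana is in {1,2,3,4}.
From clues 1–2: Dana is in {1,2,3}.
From clues 1–3: Dana is in {2,3}.
From clues 1–4: Jing → day 1, Tariq → day 2, Dana → day 3, Divya → day 4, Nikolai → day 5.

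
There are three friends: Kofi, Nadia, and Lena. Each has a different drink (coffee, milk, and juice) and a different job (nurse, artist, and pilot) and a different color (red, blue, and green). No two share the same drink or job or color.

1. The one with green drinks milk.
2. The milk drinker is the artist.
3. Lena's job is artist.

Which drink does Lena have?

milk

With clues 1–3, coffee and juice are impossible for Lena's drink.
That leaves milk.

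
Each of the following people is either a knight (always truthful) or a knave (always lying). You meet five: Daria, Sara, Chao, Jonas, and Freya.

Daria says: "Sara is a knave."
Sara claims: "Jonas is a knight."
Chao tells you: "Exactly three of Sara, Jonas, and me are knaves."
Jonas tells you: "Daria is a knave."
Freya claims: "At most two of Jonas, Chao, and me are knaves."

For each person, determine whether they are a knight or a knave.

Daria: knave, Sara: knight, Chao: knave, Jonas: knight, Freya: knight

Consider Daria. Suppose Daria is a knight.
Then no assignment of the remaining roles makes every statement match its speaker's type — contradiction.
So Daria is a knave.
With that fixed, Jonas's statement is true, so Jonas is a knight.
With that fixed, Freya's statement is true, so Freya is a knight.
With that fixed, Sara's statement is true, so Sara is a knight.
With that fixed, Chao's statement is false, so Chao is a knave.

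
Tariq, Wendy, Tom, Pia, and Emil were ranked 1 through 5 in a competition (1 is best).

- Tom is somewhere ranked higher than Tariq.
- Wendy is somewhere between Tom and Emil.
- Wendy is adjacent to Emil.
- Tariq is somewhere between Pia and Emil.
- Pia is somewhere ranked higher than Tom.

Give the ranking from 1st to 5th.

From clue 1: Tariq is in {2,3,4,5}.
From clues 1–2: Wendy is in {2,3,4}.
From clues 1–4: Tariq is in {3,4}.
From clues 1–5: Pia → rank 1, Tom → rank 2, Tariq → rank 3, Wendy → rank 4, Emil → rank 5.

Pia, Tom, Tariq, Wendy, Emil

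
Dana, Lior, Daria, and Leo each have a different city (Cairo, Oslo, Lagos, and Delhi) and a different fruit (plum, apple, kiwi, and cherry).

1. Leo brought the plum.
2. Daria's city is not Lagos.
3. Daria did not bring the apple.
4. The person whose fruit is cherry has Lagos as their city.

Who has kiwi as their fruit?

Daria

Clue 1 rules out Leo for the one with fruit kiwi.
With clues 1–4, Dana and Lior are impossible for the one with fruit kiwi.
That leaves Daria.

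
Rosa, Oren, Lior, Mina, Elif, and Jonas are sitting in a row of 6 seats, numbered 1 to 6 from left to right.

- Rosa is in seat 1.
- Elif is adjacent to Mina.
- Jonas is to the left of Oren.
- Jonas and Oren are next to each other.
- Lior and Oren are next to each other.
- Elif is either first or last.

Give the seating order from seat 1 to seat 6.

From clue 1: Rosa → seat 1.
From clues 1–2: Oren is in {2,3,4,5,6}.
From clues 1–3: Oren is in {3,4,5,6}.
From clues 1–4: Lior is in {2,4,6}.
From clues 1–5: Oren is in {3,5}.
From clues 1–6: Jonas → seat 2, Oren → seat 3, Lior → seat 4, Mina → seat 5, Elif → seat 6.

Rosa, Jonas, Oren, Lior, Mina, Elif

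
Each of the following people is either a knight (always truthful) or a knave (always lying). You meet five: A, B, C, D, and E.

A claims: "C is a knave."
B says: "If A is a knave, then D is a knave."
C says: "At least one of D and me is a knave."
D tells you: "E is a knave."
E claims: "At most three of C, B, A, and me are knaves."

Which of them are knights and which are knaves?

Consider A. Suppose A is a knight.
Then no assignment of the remaining roles makes every statement match its speaker's type — contradiction.
So A is a knave.
Consider B. Suppose B is a knave.
Then no assignment of the remaining roles makes every statement match its speaker's type — contradiction.
So B is a knight.
With that fixed, E's statement is true, so E is a knight.
With that fixed, D's statement is false, so D is a knave.
With that fixed, C's statement is true, so C is a knight.

A: knave, B: knight, C: knight, D: knave, E: knight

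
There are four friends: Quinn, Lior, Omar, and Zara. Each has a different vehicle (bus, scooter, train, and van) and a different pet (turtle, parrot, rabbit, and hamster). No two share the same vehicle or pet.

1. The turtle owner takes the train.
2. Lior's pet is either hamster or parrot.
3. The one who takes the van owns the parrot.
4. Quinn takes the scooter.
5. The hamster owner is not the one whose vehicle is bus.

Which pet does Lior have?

With clues 1–2, rabbit and turtle are impossible for Lior's pet.
With clues 1–5, hamster is impossible for Lior's pet.
That leaves parrot.

parrot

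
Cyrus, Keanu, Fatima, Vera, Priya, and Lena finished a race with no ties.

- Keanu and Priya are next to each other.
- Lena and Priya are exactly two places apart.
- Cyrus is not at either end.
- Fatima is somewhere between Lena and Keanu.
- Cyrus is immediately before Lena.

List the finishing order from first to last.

Vera, Cyrus, Lena, Fatima, Priya, Keanu

From clues 1–3: Cyrus is in {2,3,4,5}.
From clues 1–4: Cyrus is in {2,5}.
From clues 1–5: Vera → place 1, Cyrus → place 2, Lena → place 3, Fatima → place 4, Priya → place 5, Keanu → place 6.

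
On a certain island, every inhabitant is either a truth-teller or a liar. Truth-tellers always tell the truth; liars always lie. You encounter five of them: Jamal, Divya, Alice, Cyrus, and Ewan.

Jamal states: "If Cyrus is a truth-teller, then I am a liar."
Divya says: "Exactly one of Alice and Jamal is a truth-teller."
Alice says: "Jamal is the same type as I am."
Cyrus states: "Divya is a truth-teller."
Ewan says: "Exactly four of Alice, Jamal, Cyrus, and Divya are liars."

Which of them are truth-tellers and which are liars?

Consider Jamal. Suppose Jamal is a liar.
Then Jamal's own statement would have to be false, but it can't be — contradiction.
So Jamal is a truth-teller.
With that fixed, Ewan's statement is false, so Ewan is a liar.
Consider Divya. Suppose Divya is a truth-teller.
Then no assignment of the remaining roles makes every statement match its speaker's type — contradiction.
So Divya is a liar.
With that fixed, Cyrus's statement is false, so Cyrus is a liar.
Consider Alice. Suppose Alice is a liar.
Then Divya's statement comes out true, contradicting Divya being a liar.
So Alice is a truth-teller.

Jamal: truth-teller, Divya: liar, Alice: truth-teller, Cyrus: liar, Ewan: liar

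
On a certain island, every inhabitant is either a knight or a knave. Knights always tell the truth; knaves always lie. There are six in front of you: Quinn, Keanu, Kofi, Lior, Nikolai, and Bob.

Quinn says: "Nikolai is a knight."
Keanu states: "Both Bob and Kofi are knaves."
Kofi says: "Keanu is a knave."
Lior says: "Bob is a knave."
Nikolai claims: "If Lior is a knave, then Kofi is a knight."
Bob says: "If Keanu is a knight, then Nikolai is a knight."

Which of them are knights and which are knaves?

Consider Quinn. Suppose Quinn is a knave.
Then no assignment of the remaining roles makes every statement match its speaker's type — contradiction.
So Quinn is a knight.
Consider Keanu. Suppose Keanu is a knight.
Then no assignment of the remaining roles makes every statement match its speaker's type — contradiction.
So Keanu is a knave.
With that fixed, Kofi's statement is true, so Kofi is a knight.
With that fixed, Nikolai's statement is true, so Nikolai is a knight.
With that fixed, Bob's statement is true, so Bob is a knight.
With that fixed, Lior's statement is false, so Lior is a knave.

Quinn: knight, Keanu: knave, Kofi: knight, Lior: knave, Nikolai: knight, Bob: knight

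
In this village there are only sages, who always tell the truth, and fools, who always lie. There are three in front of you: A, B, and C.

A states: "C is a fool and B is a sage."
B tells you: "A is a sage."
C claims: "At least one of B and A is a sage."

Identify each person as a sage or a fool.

A: fool, B: fool, C: fool

Consider A. Suppose A is a sage.
Then no assignment of the remaining roles makes every statement match its speaker's type — contradiction.
So A is a fool.
With that fixed, B's statement is false, so B is a fool.
With that fixed, C's statement is false, so C is a fool.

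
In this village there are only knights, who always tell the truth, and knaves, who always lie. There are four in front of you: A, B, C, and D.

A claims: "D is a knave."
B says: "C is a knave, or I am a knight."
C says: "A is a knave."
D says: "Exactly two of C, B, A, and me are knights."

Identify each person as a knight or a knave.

Consider A. Suppose A is a knight.
Then no assignment of the remaining roles makes every statement match its speaker's type — contradiction.
So A is a knave.
With that fixed, C's statement is true, so C is a knight.
Consider B. Suppose B is a knight.
Then whichever role D has, D's statement has the wrong truth value — contradiction.
So B is a knave.
Consider D. Suppose D is a knave.
Then A's statement comes out true, contradicting A being a knave.
So D is a knight.

A: knave, B: knave, C: knight, D: knight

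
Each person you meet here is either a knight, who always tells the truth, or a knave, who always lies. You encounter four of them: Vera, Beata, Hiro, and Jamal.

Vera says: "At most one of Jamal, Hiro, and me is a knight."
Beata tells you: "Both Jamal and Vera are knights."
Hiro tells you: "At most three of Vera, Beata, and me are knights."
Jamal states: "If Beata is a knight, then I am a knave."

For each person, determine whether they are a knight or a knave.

Vera: knave, Beata: knave, Hiro: knight, Jamal: knight

Regardless of anyone's role, Hiro's statement is true, so Hiro is a knight.
Consider Vera. Suppose Vera is a knight.
Then Vera's own statement would have to be true, but it can't be — contradiction.
So Vera is a knave.
With that fixed, Beata's statement is false, so Beata is a knave.
With that fixed, Jamal's statement is true, so Jamal is a knight.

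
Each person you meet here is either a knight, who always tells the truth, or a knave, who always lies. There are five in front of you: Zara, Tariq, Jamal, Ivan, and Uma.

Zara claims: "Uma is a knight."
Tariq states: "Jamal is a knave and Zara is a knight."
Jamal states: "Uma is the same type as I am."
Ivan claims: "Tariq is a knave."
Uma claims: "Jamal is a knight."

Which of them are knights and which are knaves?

Zara: knight, Tariq: knave, Jamal: knight, Ivan: knight, Uma: knight

Consider Zara. Suppose Zara is a knave.
Then no assignment of the remaining roles makes every statement match its speaker's type — contradiction.
So Zara is a knight.
Consider Tariq. Suppose Tariq is a knight.
Then no assignment of the remaining roles makes every statement match its speaker's type — contradiction.
So Tariq is a knave.
With that fixed, Ivan's statement is true, so Ivan is a knight.
Consider Jamal. Suppose Jamal is a knave.
Then Tariq's statement comes out true, contradicting Tariq being a knave.
So Jamal is a knight.
With that fixed, Uma's statement is true, so Uma is a knight.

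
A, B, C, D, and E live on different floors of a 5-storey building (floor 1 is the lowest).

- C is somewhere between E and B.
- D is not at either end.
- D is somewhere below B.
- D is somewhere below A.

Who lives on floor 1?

With clue 1, C is ruled out for floor 1.
With clues 1–2, D is ruled out for floor 1.
With clues 1–3, B is ruled out for floor 1.
With clues 1–4, A is ruled out for floor 1.
So floor 1 is E.

E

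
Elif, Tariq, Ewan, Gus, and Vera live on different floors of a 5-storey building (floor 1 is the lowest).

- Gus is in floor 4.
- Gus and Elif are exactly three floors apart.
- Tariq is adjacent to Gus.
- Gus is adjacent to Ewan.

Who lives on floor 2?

With clue 1, Gus is ruled out for floor 2.
With clues 1–2, Elif is ruled out for floor 2.
With clues 1–3, Tariq is ruled out for floor 2.
With clues 1–4, Ewan is ruled out for floor 2.
So floor 2 is Vera.

Vera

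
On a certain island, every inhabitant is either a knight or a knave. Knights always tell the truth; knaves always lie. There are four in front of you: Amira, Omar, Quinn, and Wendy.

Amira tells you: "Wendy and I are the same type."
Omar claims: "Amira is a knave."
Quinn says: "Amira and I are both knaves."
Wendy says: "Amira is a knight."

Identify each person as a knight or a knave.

Consider Amira. Suppose Amira is a knave.
Then whichever role Quinn has, Quinn's statement has the wrong truth value — contradiction.
So Amira is a knight.
With that fixed, Omar's statement is false, so Omar is a knave.
With that fixed, Quinn's statement is false, so Quinn is a knave.
With that fixed, Wendy's statement is true, so Wendy is a knight.

Amira: knight, Omar: knave, Quinn: knave, Wendy: knight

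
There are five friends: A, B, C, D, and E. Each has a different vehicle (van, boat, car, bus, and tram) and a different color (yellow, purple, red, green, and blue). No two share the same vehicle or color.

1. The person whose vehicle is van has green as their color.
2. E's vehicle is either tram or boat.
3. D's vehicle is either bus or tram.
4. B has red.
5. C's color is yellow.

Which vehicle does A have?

With clues 1–5, boat, bus, car, and tram are impossible for A's vehicle.
That leaves van.

van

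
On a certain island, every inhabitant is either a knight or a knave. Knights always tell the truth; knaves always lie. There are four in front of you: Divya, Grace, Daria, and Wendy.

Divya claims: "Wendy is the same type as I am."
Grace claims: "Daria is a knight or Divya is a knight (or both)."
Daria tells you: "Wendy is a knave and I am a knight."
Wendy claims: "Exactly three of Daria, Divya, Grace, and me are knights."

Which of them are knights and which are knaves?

Divya: knight, Grace: knight, Daria: knave, Wendy: knight

Consider Divya. Suppose Divya is a knave.
Then no assignment of the remaining roles makes every statement match its speaker's type — contradiction.
So Divya is a knight.
With that fixed, Grace's statement is true, so Grace is a knight.
Consider Daria. Suppose Daria is a knight.
Then whichever role Wendy has, Wendy's statement has the wrong truth value — contradiction.
So Daria is a knave.
Consider Wendy. Suppose Wendy is a knave.
Then Divya's statement comes out false, contradicting Divya being a knight.
So Wendy is a knight.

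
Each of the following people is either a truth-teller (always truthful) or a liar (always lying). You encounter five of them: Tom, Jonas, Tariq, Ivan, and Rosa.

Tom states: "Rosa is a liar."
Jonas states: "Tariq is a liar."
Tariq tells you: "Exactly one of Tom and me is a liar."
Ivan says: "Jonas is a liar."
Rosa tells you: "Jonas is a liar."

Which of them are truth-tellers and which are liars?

Consider Tom. Suppose Tom is a truth-teller.
Then whichever role Tariq has, Tariq's statement has the wrong truth value — contradiction.
So Tom is a liar.
Consider Jonas. Suppose Jonas is a truth-teller.
Then no assignment of the remaining roles makes every statement match its speaker's type — contradiction.
So Jonas is a liar.
With that fixed, Ivan's statement is true, so Ivan is a truth-teller.
With that fixed, Rosa's statement is true, so Rosa is a truth-teller.
Consider Tariq. Suppose Tariq is a liar.
Then Jonas's statement comes out true, contradicting Jonas being a liar.
So Tariq is a truth-teller.

Tom: liar, Jonas: liar, Tariq: truth-teller, Ivan: truth-teller, Rosa: truth-teller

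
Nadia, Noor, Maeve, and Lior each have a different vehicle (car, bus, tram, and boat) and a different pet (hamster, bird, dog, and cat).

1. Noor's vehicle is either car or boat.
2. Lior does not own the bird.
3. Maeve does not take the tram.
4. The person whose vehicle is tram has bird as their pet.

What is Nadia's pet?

bird

With clues 1–4, cat, dog, and hamster are impossible for Nadia's pet.
That leaves bird.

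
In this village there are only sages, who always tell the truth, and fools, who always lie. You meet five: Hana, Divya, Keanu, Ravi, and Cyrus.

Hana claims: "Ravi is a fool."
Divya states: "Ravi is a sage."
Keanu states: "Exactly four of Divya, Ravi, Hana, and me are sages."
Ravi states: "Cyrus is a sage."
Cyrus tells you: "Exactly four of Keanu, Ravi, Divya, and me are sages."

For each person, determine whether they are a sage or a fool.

Hana: sage, Divya: fool, Keanu: fool, Ravi: fool, Cyrus: fool

Consider Hana. Suppose Hana is a fool.
Then no assignment of the remaining roles makes every statement match its speaker's type — contradiction.
So Hana is a sage.
Consider Divya. Suppose Divya is a sage.
Then no assignment of the remaining roles makes every statement match its speaker's type — contradiction.
So Divya is a fool.
With that fixed, Keanu's statement is false, so Keanu is a fool.
With that fixed, Cyrus's statement is false, so Cyrus is a fool.
With that fixed, Ravi's statement is false, so Ravi is a fool.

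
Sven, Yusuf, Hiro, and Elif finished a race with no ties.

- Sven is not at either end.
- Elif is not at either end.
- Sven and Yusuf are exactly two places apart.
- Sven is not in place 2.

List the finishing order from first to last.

From clue 1: Sven is in {2,3}.
From clues 1–4: Yusuf → place 1, Elif → place 2, Sven → place 3, Hiro → place 4.

Yusuf, Elif, Sven, Hiro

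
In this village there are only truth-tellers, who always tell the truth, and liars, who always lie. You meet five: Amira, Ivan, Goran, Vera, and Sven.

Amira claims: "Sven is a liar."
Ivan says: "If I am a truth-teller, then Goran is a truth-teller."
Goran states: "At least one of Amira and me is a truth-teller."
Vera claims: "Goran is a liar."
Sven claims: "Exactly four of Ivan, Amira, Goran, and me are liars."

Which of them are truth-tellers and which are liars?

Consider Amira. Suppose Amira is a liar.
Then no assignment of the remaining roles makes every statement match its speaker's type — contradiction.
So Amira is a truth-teller.
With that fixed, Goran's statement is true, so Goran is a truth-teller.
With that fixed, Vera's statement is false, so Vera is a liar.
With that fixed, Sven's statement is false, so Sven is a liar.
With that fixed, Ivan's statement is true, so Ivan is a truth-teller.

Amira: truth-teller, Ivan: truth-teller, Goran: truth-teller, Vera: liar, Sven: liar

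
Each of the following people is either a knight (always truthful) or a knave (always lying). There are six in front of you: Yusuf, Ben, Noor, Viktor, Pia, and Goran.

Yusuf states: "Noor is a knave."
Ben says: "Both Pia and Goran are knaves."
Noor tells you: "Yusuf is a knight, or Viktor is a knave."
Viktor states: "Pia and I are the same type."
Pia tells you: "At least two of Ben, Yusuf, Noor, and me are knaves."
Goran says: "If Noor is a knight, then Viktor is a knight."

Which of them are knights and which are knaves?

Consider Yusuf. Suppose Yusuf is a knight.
Then no assignment of the remaining roles makes every statement match its speaker's type — contradiction.
So Yusuf is a knave.
Consider Ben. Suppose Ben is a knight.
Then no assignment of the remaining roles makes every statement match its speaker's type — contradiction.
So Ben is a knave.
With that fixed, Pia's statement is true, so Pia is a knight.
Consider Noor. Suppose Noor is a knave.
Then Yusuf's statement comes out true, contradicting Yusuf being a knave.
So Noor is a knight.
Consider Viktor. Suppose Viktor is a knight.
Then Noor's statement comes out false, contradicting Noor being a knight.
So Viktor is a knave.
With that fixed, Goran's statement is false, so Goran is a knave.

Yusuf: knave, Ben: knave, Noor: knight, Viktor: knave, Pia: knight, Goran: knave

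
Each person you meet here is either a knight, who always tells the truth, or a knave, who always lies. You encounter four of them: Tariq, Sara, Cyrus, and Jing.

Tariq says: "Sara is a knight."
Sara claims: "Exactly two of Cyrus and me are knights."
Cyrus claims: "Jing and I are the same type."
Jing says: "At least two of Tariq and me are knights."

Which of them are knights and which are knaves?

Tariq: knight, Sara: knight, Cyrus: knight, Jing: knight

Consider Tariq. Suppose Tariq is a knave.
Then no assignment of the remaining roles makes every statement match its speaker's type — contradiction.
So Tariq is a knight.
Consider Sara. Suppose Sara is a knave.
Then Tariq's statement comes out false, contradicting Tariq being a knight.
So Sara is a knight.
Consider Cyrus. Suppose Cyrus is a knave.
Then Sara's statement comes out false, contradicting Sara being a knight.
So Cyrus is a knight.
Consider Jing. Suppose Jing is a knave.
Then Cyrus's statement comes out false, contradicting Cyrus being a knight.
So Jing is a knight.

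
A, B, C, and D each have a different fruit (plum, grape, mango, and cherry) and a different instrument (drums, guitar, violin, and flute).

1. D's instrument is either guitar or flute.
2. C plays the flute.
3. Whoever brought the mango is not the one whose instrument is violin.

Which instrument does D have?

Clue 1 rules out drums and violin for D's instrument.
With clues 1–2, flute is impossible for D's instrument.
That leaves guitar.

guitar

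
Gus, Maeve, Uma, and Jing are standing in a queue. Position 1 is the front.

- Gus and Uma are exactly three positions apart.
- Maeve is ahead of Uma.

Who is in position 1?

Gus

With clue 1, Jing and Maeve are ruled out for position 1.
With clues 1–2, Uma is ruled out for position 1.
So position 1 is Gus.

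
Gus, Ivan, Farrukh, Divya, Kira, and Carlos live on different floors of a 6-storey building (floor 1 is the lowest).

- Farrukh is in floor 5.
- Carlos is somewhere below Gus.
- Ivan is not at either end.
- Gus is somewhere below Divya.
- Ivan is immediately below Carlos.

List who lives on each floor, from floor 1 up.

From clue 1: Farrukh → floor 5.
From clues 1–2: Gus is in {2,3,4,6}.
From clues 1–3: Ivan is in {2,3,4}.
From clues 1–4: Gus is in {2,3,4}.
From clues 1–5: Kira → floor 1, Ivan → floor 2, Carlos → floor 3, Gus → floor 4, Divya → floor 6.

Kira, Ivan, Carlos, Gus, Farrukh, Divya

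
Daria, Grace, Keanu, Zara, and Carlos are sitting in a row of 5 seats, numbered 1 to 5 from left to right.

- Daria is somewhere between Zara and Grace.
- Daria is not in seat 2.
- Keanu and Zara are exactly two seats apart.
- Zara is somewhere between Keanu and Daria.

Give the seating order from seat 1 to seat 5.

From clue 1: Daria is in {2,3,4}.
From clues 1–2: Daria is in {3,4}.
From clues 1–4: Keanu → seat 1, Carlos → seat 2, Zara → seat 3, Daria → seat 4, Grace → seat 5.

Keanu, Carlos, Zara, Daria, Grace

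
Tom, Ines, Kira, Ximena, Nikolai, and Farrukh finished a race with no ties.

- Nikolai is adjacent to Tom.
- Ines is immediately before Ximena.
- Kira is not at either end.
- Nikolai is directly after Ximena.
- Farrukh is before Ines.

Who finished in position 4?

With clues 1–4, Farrukh, Ines, Kira, and Nikolai are ruled out for place 4.
With clues 1–5, Tom is ruled out for place 4.
So place 4 is Ximena.

Ximena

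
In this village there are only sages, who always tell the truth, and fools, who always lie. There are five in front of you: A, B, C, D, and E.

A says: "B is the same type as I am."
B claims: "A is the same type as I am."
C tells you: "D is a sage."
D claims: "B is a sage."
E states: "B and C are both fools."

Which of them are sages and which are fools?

Consider A. Suppose A is a fool.
Then whichever role B has, B's statement has the wrong truth value — contradiction.
So A is a sage.
Consider B. Suppose B is a fool.
Then A's statement comes out false, contradicting A being a sage.
So B is a sage.
With that fixed, D's statement is true, so D is a sage.
With that fixed, E's statement is false, so E is a fool.
With that fixed, C's statement is true, so C is a sage.

A: sage, B: sage, C: sage, D: sage, E: fool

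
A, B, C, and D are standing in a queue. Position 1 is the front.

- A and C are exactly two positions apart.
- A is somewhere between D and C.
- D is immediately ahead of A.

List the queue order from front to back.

From clues 1–2: A is in {2,3}.
From clues 1–3: D → position 1, A → position 2, B → position 3, C → position 4.

D, A, B, C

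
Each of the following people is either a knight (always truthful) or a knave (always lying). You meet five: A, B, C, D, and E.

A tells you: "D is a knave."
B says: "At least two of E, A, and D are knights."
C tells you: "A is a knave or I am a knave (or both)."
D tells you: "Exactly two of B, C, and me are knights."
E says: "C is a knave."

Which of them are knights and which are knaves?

A: knave, B: knave, C: knight, D: knight, E: knave

Consider A. Suppose A is a knight.
Then whichever role C has, C's statement has the wrong truth value — contradiction.
So A is a knave.
With that fixed, C's statement is true, so C is a knight.
With that fixed, E's statement is false, so E is a knave.
With that fixed, B's statement is false, so B is a knave.
Consider D. Suppose D is a knave.
Then A's statement comes out true, contradicting A being a knave.
So D is a knight.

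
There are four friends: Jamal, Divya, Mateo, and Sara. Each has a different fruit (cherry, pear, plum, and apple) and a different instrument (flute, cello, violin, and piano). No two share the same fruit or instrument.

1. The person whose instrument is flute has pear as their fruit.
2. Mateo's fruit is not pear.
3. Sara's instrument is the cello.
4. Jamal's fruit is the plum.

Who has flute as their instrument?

Divya

With clues 1–2, Mateo is impossible for the one with instrument flute.
With clues 1–3, Sara is impossible for the one with instrument flute.
With clues 1–4, Jamal is impossible for the one with instrument flute.
That leaves Divya.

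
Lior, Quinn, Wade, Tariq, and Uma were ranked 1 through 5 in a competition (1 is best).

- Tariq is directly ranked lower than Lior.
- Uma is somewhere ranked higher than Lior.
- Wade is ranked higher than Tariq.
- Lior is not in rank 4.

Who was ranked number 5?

Quinn

With clue 1, Lior is ruled out for rank 5.
With clues 1–2, Uma is ruled out for rank 5.
With clues 1–3, Wade is ruled out for rank 5.
With clues 1–4, Tariq is ruled out for rank 5.
So rank 5 is Quinn.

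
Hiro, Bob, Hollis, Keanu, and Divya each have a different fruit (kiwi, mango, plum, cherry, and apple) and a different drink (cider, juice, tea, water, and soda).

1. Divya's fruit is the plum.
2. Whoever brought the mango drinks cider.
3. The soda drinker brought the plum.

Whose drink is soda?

With clues 1–3, Bob, Hiro, Hollis, and Keanu are impossible for the one with drink soda.
That leaves Divya.

Divya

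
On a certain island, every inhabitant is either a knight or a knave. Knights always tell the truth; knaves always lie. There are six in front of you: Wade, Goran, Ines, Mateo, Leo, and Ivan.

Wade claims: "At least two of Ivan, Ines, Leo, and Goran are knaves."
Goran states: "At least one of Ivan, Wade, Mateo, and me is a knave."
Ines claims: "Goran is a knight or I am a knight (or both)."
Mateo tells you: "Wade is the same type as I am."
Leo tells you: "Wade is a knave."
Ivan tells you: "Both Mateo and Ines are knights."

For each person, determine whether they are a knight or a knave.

Consider Wade. Suppose Wade is a knave.
Then whichever role Mateo has, Mateo's statement has the wrong truth value — contradiction.
So Wade is a knight.
With that fixed, Leo's statement is false, so Leo is a knave.
Consider Goran. Suppose Goran is a knave.
Then Goran's own statement would have to be false, but it can't be — contradiction.
So Goran is a knight.
With that fixed, Ines's statement is true, so Ines is a knight.
Consider Mateo. Suppose Mateo is a knight.
Then no assignment of the remaining roles makes every statement match its speaker's type — contradiction.
So Mateo is a knave.
With that fixed, Ivan's statement is false, so Ivan is a knave.

Wade: knight, Goran: knight, Ines: knight, Mateo: knave, Leo: knave, Ivan: knave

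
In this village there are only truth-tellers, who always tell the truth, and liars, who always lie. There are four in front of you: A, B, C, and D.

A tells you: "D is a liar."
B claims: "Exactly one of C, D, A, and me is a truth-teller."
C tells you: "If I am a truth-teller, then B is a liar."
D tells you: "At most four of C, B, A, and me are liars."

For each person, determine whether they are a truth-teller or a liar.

A: liar, B: liar, C: truth-teller, D: truth-teller

Regardless of anyone's role, D's statement is true, so D is a truth-teller.
With that fixed, A's statement is false, so A is a liar.
Consider B. Suppose B is a truth-teller.
Then B's own statement would have to be true, but it can't be — contradiction.
So B is a liar.
With that fixed, C's statement is true, so C is a truth-teller.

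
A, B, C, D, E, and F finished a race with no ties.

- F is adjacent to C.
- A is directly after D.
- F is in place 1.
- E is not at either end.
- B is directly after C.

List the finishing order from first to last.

F, C, B, E, D, A

From clues 1–2: A is in {2,3,4,5,6}.
From clues 1–3: F → place 1, C → place 2.
From clues 1–4: A is in {4,5,6}.
From clues 1–5: B → place 3, E → place 4, D → place 5, A → place 6.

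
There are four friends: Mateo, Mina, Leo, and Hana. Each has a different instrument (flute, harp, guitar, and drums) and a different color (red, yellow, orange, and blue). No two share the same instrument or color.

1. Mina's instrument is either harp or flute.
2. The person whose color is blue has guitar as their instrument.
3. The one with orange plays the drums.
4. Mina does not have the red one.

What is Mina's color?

yellow

With clues 1–2, blue is impossible for Mina's color.
With clues 1–3, orange is impossible for Mina's color.
With clues 1–4, red is impossible for Mina's color.
That leaves yellow.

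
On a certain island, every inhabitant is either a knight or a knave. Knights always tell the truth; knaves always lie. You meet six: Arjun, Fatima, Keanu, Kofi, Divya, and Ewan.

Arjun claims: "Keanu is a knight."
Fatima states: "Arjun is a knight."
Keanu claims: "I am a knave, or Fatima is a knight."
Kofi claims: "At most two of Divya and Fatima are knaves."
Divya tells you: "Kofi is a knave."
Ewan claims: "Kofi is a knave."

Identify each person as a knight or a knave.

Regardless of anyone's role, Kofi's statement is true, so Kofi is a knight.
With that fixed, Divya's statement is false, so Divya is a knave.
With that fixed, Ewan's statement is false, so Ewan is a knave.
Consider Arjun. Suppose Arjun is a knave.
Then no assignment of the remaining roles makes every statement match its speaker's type — contradiction.
So Arjun is a knight.
With that fixed, Fatima's statement is true, so Fatima is a knight.
With that fixed, Keanu's statement is true, so Keanu is a knight.

Arjun: knight, Fatima: knight, Keanu: knight, Kofi: knight, Divya: knave, Ewan: knave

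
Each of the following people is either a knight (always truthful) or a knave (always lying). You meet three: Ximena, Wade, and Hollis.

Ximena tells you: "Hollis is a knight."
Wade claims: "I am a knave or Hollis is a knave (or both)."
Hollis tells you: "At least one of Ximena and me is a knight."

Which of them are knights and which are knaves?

Ximena: knave, Wade: knight, Hollis: knave

Consider Ximena. Suppose Ximena is a knight.
Then no assignment of the remaining roles makes every statement match its speaker's type — contradiction.
So Ximena is a knave.
Consider Wade. Suppose Wade is a knave.
Then Wade's own statement would have to be false, but it can't be — contradiction.
So Wade is a knight.
Consider Hollis. Suppose Hollis is a knight.
Then Ximena's statement comes out true, contradicting Ximena being a knave.
So Hollis is a knave.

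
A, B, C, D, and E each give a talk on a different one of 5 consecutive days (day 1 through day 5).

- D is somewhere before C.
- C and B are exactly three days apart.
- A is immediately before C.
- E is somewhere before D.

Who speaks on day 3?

With clues 1–2, B and C are ruled out for day 3.
With clues 1–4, A and E are ruled out for day 3.
So day 3 is D.

D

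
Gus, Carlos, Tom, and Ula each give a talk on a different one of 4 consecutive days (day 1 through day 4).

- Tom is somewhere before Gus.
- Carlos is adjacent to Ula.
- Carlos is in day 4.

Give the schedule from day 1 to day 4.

From clue 1: Gus is in {2,3,4}.
From clues 1–2: Gus is in {2,4}.
From clues 1–3: Tom → day 1, Gus → day 2, Ula → day 3, Carlos → day 4.

Tom, Gus, Ula, Carlos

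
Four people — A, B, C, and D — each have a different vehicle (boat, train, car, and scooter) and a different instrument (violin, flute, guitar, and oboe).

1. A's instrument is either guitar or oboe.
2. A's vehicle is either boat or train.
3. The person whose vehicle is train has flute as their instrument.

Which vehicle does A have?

With clues 1–2, car and scooter are impossible for A's vehicle.
With clues 1–3, train is impossible for A's vehicle.
That leaves boat.

boat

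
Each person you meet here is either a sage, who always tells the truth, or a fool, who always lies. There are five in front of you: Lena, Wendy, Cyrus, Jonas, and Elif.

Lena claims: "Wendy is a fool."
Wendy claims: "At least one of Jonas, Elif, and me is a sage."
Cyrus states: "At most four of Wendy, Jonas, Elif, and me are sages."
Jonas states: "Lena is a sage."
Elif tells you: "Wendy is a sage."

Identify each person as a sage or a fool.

Lena: fool, Wendy: sage, Cyrus: sage, Jonas: fool, Elif: sage

Regardless of anyone's role, Cyrus's statement is true, so Cyrus is a sage.
Consider Lena. Suppose Lena is a sage.
Then no assignment of the remaining roles makes every statement match its speaker's type — contradiction.
So Lena is a fool.
With that fixed, Jonas's statement is false, so Jonas is a fool.
Consider Wendy. Suppose Wendy is a fool.
Then Lena's statement comes out true, contradicting Lena being a fool.
So Wendy is a sage.
With that fixed, Elif's statement is true, so Elif is a sage.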